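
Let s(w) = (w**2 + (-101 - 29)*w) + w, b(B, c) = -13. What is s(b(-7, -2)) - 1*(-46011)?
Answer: 47857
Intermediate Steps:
s(w) = w**2 - 129*w (s(w) = (w**2 - 130*w) + w = w**2 - 129*w)
s(b(-7, -2)) - 1*(-46011) = -13*(-129 - 13) - 1*(-46011) = -13*(-142) + 46011 = 1846 + 46011 = 47857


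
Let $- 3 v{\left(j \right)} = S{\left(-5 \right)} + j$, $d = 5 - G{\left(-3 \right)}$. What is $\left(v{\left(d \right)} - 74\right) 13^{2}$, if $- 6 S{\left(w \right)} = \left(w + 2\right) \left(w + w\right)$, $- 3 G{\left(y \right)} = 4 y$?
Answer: $- \frac{36842}{3} \approx -12281.0$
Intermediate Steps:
$G{\left(y \right)} = - \frac{4 y}{3}$
$S{\left(w \right)} = - \frac{w \left(2 + w\right)}{3}$ ($S{\left(w \right)} = - \frac{\left(w + 2\right) \left(w + w\right)}{6} = - \frac{\left(2 + w\right) 2 w}{6} = - \frac{2 w \left(2 + w\right)}{6} = - \frac{w \left(2 + w\right)}{3}$)
$d = 1$ ($d = 5 - \left(- \frac{4}{3}\right) \left(-3\right) = 5 - 4 = 1$)
$v{\left(j \right)} = \frac{5}{3} - \frac{j}{3}$ ($v{\left(j \right)} = - \frac{\left(- \frac{1}{3}\right) \left(-5\right) \left(2 - 5\right) + j}{3} = - \frac{\left(- \frac{1}{3}\right) \left(-5\right) \left(-3\right) + j}{3} = - \frac{-5 + j}{3} = \frac{5}{3} - \frac{j}{3}$)
$\left(v{\left(d \right)} - 74\right) 13^{2} = \left(\left(\frac{5}{3} - \frac{1}{3}\right) - 74\right) 13^{2} = \left(\left(\frac{5}{3} - \frac{1}{3}\right) - 74\right) 169 = \left(\frac{4}{3} - 74\right) 169 = \left(- \frac{218}{3}\right) 169 = - \frac{36842}{3}$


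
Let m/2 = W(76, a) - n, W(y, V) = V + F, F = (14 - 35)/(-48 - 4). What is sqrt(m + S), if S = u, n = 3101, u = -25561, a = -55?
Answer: I*sqrt(21545602)/26 ≈ 178.53*I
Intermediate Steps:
S = -25561
F = 21/52 (F = -21/(-52) = -21*(-1/52) = 21/52 ≈ 0.40385)
W(y, V) = 21/52 + V (W(y, V) = V + 21/52 = 21/52 + V)
m = -164091/26 (m = 2*((21/52 - 55) - 1*3101) = 2*(-2839/52 - 3101) = 2*(-164091/52) = -164091/26 ≈ -6311.2)
sqrt(m + S) = sqrt(-164091/26 - 25561) = sqrt(-828677/26) = I*sqrt(21545602)/26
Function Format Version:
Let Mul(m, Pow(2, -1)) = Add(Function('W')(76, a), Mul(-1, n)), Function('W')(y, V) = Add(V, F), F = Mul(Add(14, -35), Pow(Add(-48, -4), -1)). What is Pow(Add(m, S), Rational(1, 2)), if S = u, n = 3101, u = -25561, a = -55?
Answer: Mul(Rational(1, 26), I, Pow(21545602, Rational(1, 2))) ≈ Mul(178.53, I)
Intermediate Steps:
S = -25561
F = Rational(21, 52) (F = Mul(-21, Pow(-52, -1)) = Mul(-21, Rational(-1, 52)) = Rational(21, 52) ≈ 0.40385)
Function('W')(y, V) = Add(Rational(21, 52), V) (Function('W')(y, V) = Add(V, Rational(21, 52)) = Add(Rational(21, 52), V))
m = Rational(-164091, 26) (m = Mul(2, Add(Add(Rational(21, 52), -55), Mul(-1, 3101))) = Mul(2, Add(Rational(-2839, 52), -3101)) = Mul(2, Rational(-164091, 52)) = Rational(-164091, 26) ≈ -6311.2)
Pow(Add(m, S), Rational(1, 2)) = Pow(Add(Rational(-164091, 26), -25561), Rational(1, 2)) = Pow(Rational(-828677, 26), Rational(1, 2)) = Mul(Rational(1, 26), I, Pow(21545602, Rational(1, 2)))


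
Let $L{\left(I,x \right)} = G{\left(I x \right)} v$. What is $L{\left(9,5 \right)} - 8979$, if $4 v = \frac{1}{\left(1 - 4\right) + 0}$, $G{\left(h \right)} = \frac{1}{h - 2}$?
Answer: $- \frac{4633165}{516} \approx -8979.0$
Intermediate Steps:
$G{\left(h \right)} = \frac{1}{-2 + h}$
$v = - \frac{1}{12}$ ($v = \frac{1}{4 \left(\left(1 - 4\right) + 0\right)} = \frac{1}{4 \left(-3 + 0\right)} = \frac{1}{4 \left(-3\right)} = \frac{1}{4} \left(- \frac{1}{3}\right) = - \frac{1}{12} \approx -0.083333$)
$L{\left(I,x \right)} = - \frac{1}{12 \left(-2 + I x\right)}$ ($L{\left(I,x \right)} = \frac{1}{-2 + I x} \left(- \frac{1}{12}\right) = - \frac{1}{12 \left(-2 + I x\right)}$)
$L{\left(9,5 \right)} - 8979 = - \frac{1}{-24 + 12 \cdot 9 \cdot 5} - 8979 = - \frac{1}{-24 + 540} - 8979 = - \frac{1}{516} - 8979 = - \frac{4633165}{516}$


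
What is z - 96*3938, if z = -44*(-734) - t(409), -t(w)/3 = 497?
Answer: -344261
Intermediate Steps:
t(w) = -1491 (t(w) = -3*497 = -1491)
z = 33787 (z = -44*(-734) - 1*(-1491) = 32296 + 1491 = 33787)
z - 96*3938 = 33787 - 96*3938 = 33787 - 378048 = -344261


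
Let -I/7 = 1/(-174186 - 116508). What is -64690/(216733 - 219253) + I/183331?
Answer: 57458975211605/2238315311988 ≈ 25.671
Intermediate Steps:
I = 7/290694 (I = -7/(-174186 - 116508) = -7/(-290694) = -7*(-1/290694) = 7/290694 ≈ 2.4080e-5)
-64690/(216733 - 219253) + I/183331 = -64690/(216733 - 219253) + (7/290694)/183331 = -64690/(-2520) + (7/290694)*(1/183331) = -64690*(-1/2520) + 7/53293221714 = 6469/252 + 7/53293221714 = 57458975211605/2238315311988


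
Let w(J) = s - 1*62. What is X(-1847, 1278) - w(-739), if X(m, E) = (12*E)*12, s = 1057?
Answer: 183037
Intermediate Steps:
w(J) = 995 (w(J) = 1057 - 1*62 = 1057 - 62 = 995)
X(m, E) = 144*E
X(-1847, 1278) - w(-739) = 144*1278 - 1*995 = 184032 - 995 = 183037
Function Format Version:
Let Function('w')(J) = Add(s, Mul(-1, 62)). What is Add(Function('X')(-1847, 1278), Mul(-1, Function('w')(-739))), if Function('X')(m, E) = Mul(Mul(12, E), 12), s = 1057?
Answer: 183037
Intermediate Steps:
Function('w')(J) = 995 (Function('w')(J) = Add(1057, Mul(-1, 62)) = Add(1057, -62) = 995)
Function('X')(m, E) = Mul(144, E)
Add(Function('X')(-1847, 1278), Mul(-1, Function('w')(-739))) = Add(Mul(144, 1278), Mul(-1, 995)) = Add(184032, -995) = 183037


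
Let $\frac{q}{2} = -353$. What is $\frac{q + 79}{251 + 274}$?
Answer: $- \frac{209}{175} \approx -1.1943$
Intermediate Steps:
$q = -706$ ($q = 2 \left(-353\right) = -706$)
$\frac{q + 79}{251 + 274} = \frac{-706 + 79}{251 + 274} = - \frac{627}{525} = \left(-627\right) \frac{1}{525} = - \frac{209}{175}$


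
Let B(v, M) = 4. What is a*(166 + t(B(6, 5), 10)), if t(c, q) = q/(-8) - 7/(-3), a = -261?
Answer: -174435/4 ≈ -43609.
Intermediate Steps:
t(c, q) = 7/3 - q/8 (t(c, q) = q*(-1/8) - 7*(-1/3) = -q/8 + 7/3 = 7/3 - q/8)
a*(166 + t(B(6, 5), 10)) = -261*(166 + (7/3 - 1/8*10)) = -261*(166 + (7/3 - 5/4)) = -261*(166 + 13/12) = -261*2005/12 = -174435/4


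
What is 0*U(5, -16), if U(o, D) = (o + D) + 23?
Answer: 0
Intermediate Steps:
U(o, D) = 23 + D + o (U(o, D) = (D + o) + 23 = 23 + D + o)
0*U(5, -16) = 0*(23 - 16 + 5) = 0*12 = 0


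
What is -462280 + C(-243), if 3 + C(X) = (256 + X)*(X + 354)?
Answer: -460840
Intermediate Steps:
C(X) = -3 + (256 + X)*(354 + X) (C(X) = -3 + (256 + X)*(X + 354) = -3 + (256 + X)*(354 + X))
-462280 + C(-243) = -462280 + (90621 + (-243)² + 610*(-243)) = -462280 + (90621 + 59049 - 148230) = -462280 + 1440 = -460840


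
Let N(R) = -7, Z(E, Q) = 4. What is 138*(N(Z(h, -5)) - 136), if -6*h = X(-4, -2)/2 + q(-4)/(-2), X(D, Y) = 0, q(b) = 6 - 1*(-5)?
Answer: -19734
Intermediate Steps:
q(b) = 11 (q(b) = 6 + 5 = 11)
h = 11/12 (h = -(0/2 + 11/(-2))/6 = -(0*(½) + 11*(-½))/6 = -(0 - 11/2)/6 = -⅙*(-11/2) = 11/12 ≈ 0.91667)
138*(N(Z(h, -5)) - 136) = 138*(-7 - 136) = 138*(-143) = -19734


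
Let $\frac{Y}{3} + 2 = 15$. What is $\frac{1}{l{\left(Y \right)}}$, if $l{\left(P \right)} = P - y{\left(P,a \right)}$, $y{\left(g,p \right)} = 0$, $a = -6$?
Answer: $\frac{1}{39} \approx 0.025641$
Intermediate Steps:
$Y = 39$ ($Y = -6 + 3 \cdot 15 = -6 + 45 = 39$)
$l{\left(P \right)} = P$ ($l{\left(P \right)} = P - 0 = P + 0 = P$)
$\frac{1}{l{\left(Y \right)}} = \frac{1}{39}$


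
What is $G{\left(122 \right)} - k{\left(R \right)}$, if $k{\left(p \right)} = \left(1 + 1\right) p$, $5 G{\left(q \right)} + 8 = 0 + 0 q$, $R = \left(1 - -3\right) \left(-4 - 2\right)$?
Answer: $\frac{232}{5} \approx 46.4$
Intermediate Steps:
$R = -24$ ($R = \left(1 + 3\right) \left(-6\right) = 4 \left(-6\right) = -24$)
$G{\left(q \right)} = - \frac{8}{5}$ ($G{\left(q \right)} = - \frac{8}{5} + \frac{0 + 0 q}{5} = - \frac{8}{5} + \frac{0 + 0}{5} = - \frac{8}{5} + \frac{1}{5} \cdot 0 = - \frac{8}{5} + 0 = - \frac{8}{5}$)
$k{\left(p \right)} = 2 p$
$G{\left(122 \right)} - k{\left(R \right)} = - \frac{8}{5} - 2 \left(-24\right) = - \frac{8}{5} - -48 = - \frac{8}{5} + 48 = \frac{232}{5}$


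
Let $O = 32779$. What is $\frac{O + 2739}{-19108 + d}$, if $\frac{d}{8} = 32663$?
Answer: $\frac{17759}{121098} \approx 0.14665$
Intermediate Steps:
$d = 261304$ ($d = 8 \cdot 32663 = 261304$)
$\frac{O + 2739}{-19108 + d} = \frac{32779 + 2739}{-19108 + 261304} = \frac{35518}{242196} = 35518 \cdot \frac{1}{242196} = \frac{17759}{121098}$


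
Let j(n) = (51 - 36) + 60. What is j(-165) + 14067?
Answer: 14142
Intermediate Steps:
j(n) = 75 (j(n) = 15 + 60 = 75)
j(-165) + 14067 = 75 + 14067 = 14142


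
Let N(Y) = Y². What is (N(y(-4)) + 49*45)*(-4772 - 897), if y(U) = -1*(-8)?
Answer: -12862961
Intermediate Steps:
y(U) = 8
(N(y(-4)) + 49*45)*(-4772 - 897) = (8² + 49*45)*(-4772 - 897) = (64 + 2205)*(-5669) = 2269*(-5669) = -12862961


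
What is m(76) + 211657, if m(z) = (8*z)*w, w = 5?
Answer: 214697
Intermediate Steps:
m(z) = 40*z (m(z) = (8*z)*5 = 40*z)
m(76) + 211657 = 40*76 + 211657 = 3040 + 211657 = 214697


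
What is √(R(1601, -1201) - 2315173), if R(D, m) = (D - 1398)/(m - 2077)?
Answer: 7*I*√507697797134/3278 ≈ 1521.6*I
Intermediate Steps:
R(D, m) = (-1398 + D)/(-2077 + m)
√(R(1601, -1201) - 2315173) = √((-1398 + 1601)/(-2077 - 1201) - 2315173) = √(203/(-3278) - 2315173) = √(-1/3278*203 - 2315173) = √(-203/3278 - 2315173) = √(-7589137297/3278) = 7*I*√507697797134/3278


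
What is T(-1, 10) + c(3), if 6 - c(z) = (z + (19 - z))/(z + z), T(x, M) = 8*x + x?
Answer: -37/6 ≈ -6.1667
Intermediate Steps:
T(x, M) = 9*x
c(z) = 6 - 19/(2*z) (c(z) = 6 - (z + (19 - z))/(z + z) = 6 - 19/(2*z))
T(-1, 10) + c(3) = 9*(-1) + (6 - 19/2/3) = -9 + (6 - 19/2*⅓) = -9 + (6 - 19/6) = -9 + 17/6 = -37/6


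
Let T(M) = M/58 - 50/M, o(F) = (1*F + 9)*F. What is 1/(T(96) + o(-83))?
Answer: 1392/8551243 ≈ 0.00016278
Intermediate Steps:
o(F) = F*(9 + F) (o(F) = (F + 9)*F = (9 + F)*F = F*(9 + F))
T(M) = -50/M + M/58 (T(M) = M*(1/58) - 50/M = M/58 - 50/M = -50/M + M/58)
1/(T(96) + o(-83)) = 1/((-50/96 + (1/58)*96) - 83*(9 - 83)) = 1/((-50*1/96 + 48/29) - 83*(-74)) = 1/((-25/48 + 48/29) + 6142) = 1/(1579/1392 + 6142) = 1/(8551243/1392) = 1392/8551243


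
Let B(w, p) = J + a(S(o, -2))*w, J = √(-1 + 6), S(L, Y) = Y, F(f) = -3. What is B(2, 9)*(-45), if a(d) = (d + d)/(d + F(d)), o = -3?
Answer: -72 - 45*√5 ≈ -172.62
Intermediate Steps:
a(d) = 2*d/(-3 + d) (a(d) = (d + d)/(d - 3) = (2*d)/(-3 + d) = 2*d/(-3 + d))
J = √5 ≈ 2.2361
B(w, p) = √5 + 4*w/5 (B(w, p) = √5 + (2*(-2)/(-3 - 2))*w = √5 + (2*(-2)/(-5))*w = √5 + (2*(-2)*(-⅕))*w = √5 + 4*w/5)
B(2, 9)*(-45) = (√5 + (⅘)*2)*(-45) = (√5 + 8/5)*(-45) = (8/5 + √5)*(-45) = -72 - 45*√5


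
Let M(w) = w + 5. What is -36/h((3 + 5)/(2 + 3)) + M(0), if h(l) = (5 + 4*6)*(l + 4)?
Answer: 970/203 ≈ 4.7783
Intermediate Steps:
M(w) = 5 + w
h(l) = 116 + 29*l (h(l) = (5 + 24)*(4 + l) = 29*(4 + l) = 116 + 29*l)
-36/h((3 + 5)/(2 + 3)) + M(0) = -36/(116 + 29*((3 + 5)/(2 + 3))) + (5 + 0) = -36/(116 + 29*(8/5)) + 5 = -36/(116 + 232/5) + 5 = -36/(812/5) + 5 = (5/812)*(-36) + 5 = -45/203 + 5 = 970/203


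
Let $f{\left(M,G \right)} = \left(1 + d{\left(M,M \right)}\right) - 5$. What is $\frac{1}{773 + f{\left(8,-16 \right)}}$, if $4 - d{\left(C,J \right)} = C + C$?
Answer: $\frac{1}{757} \approx 0.001321$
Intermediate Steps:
$d{\left(C,J \right)} = 4 - 2 C$ ($d{\left(C,J \right)} = 4 - \left(C + C\right) = 4 - 2 C$)
$f{\left(M,G \right)} = - 2 M$ ($f{\left(M,G \right)} = \left(1 - \left(-4 + 2 M\right)\right) - 5 = \left(5 - 2 M\right) - 5 = - 2 M$)
$\frac{1}{773 + f{\left(8,-16 \right)}} = \frac{1}{773 - 16} = \frac{1}{757}$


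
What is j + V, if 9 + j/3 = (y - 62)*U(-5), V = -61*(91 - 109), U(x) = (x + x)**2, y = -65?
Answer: -37029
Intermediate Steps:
U(x) = 4*x**2 (U(x) = (2*x)**2 = 4*x**2)
V = 1098 (V = -61*(-18) = 1098)
j = -38127 (j = -27 + 3*((-65 - 62)*(4*(-5)**2)) = -27 + 3*(-508*25) = -27 + 3*(-127*100) = -27 + 3*(-12700) = -27 - 38100 = -38127)
j + V = -38127 + 1098 = -37029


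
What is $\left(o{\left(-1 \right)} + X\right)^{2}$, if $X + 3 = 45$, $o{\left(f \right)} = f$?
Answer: $1681$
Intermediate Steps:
$X = 42$ ($X = -3 + 45 = 42$)
$\left(o{\left(-1 \right)} + X\right)^{2} = \left(-1 + 42\right)^{2} = 41^{2} = 1681$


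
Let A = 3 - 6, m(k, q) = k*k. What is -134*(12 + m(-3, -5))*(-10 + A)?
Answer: 36582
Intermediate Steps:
m(k, q) = k**2
A = -3
-134*(12 + m(-3, -5))*(-10 + A) = -134*(12 + (-3)**2)*(-10 - 3) = -134*(12 + 9)*(-13) = -2814*(-13) = -134*(-273) = 36582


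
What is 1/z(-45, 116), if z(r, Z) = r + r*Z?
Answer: -1/5265 ≈ -0.00018993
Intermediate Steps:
z(r, Z) = r + Z*r
1/z(-45, 116) = 1/(-45*(1 + 116)) = 1/(-45*117) = 1/(-5265) = -1/5265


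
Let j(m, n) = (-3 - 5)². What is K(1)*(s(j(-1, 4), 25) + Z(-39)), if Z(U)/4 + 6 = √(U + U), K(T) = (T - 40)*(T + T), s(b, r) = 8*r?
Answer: -13728 - 312*I*√78 ≈ -13728.0 - 2755.5*I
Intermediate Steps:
j(m, n) = 64 (j(m, n) = (-8)² = 64)
K(T) = 2*T*(-40 + T) (K(T) = (-40 + T)*(2*T) = 2*T*(-40 + T))
Z(U) = -24 + 4*√2*√U (Z(U) = -24 + 4*√(U + U) = -24 + 4*√(2*U) = -24 + 4*(√2*√U) = -24 + 4*√2*√U)
K(1)*(s(j(-1, 4), 25) + Z(-39)) = (2*1*(-40 + 1))*(8*25 + (-24 + 4*√2*√(-39))) = (2*1*(-39))*(200 + (-24 + 4*√2*(I*√39))) = -78*(200 + (-24 + 4*I*√78)) = -78*(176 + 4*I*√78) = -13728 - 312*I*√78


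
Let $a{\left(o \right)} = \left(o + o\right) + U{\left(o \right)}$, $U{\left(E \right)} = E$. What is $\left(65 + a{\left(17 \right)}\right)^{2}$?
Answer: $13456$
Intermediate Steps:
$a{\left(o \right)} = 3 o$ ($a{\left(o \right)} = \left(o + o\right) + o = 2 o + o = 3 o$)
$\left(65 + a{\left(17 \right)}\right)^{2} = \left(65 + 3 \cdot 17\right)^{2} = \left(65 + 51\right)^{2} = 116^{2} = 13456$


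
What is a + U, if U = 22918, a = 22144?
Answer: 45062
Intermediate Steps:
a + U = 22144 + 22918 = 45062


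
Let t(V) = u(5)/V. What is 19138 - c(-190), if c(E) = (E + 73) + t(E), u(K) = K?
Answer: 731691/38 ≈ 19255.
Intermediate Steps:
t(V) = 5/V
c(E) = 73 + E + 5/E (c(E) = (E + 73) + 5/E = (73 + E) + 5/E = 73 + E + 5/E)
19138 - c(-190) = 19138 - (73 - 190 + 5/(-190)) = 19138 - (73 - 190 + 5*(-1/190)) = 19138 - (73 - 190 - 1/38) = 19138 - 1*(-4447/38) = 19138 + 4447/38 = 731691/38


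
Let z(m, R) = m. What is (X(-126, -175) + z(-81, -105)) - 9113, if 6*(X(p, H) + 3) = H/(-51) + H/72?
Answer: -67541543/7344 ≈ -9196.8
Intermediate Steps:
X(p, H) = -3 - 7*H/7344 (X(p, H) = -3 + (H/(-51) + H/72)/6 = -3 + (H*(-1/51) + H*(1/72))/6 = -3 + (-H/51 + H/72)/6 = -3 + (-7*H/1224)/6 = -3 - 7*H/7344)
(X(-126, -175) + z(-81, -105)) - 9113 = ((-3 - 7/7344*(-175)) - 81) - 9113 = ((-3 + 1225/7344) - 81) - 9113 = (-20807/7344 - 81) - 9113 = -615671/7344 - 9113 = -67541543/7344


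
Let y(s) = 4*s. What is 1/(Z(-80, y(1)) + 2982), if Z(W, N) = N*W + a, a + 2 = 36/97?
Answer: 97/258056 ≈ 0.00037589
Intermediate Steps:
a = -158/97 (a = -2 + 36/97 = -158/97 ≈ -1.6289)
Z(W, N) = -158/97 + N*W (Z(W, N) = N*W - 158/97 = -158/97 + N*W)
1/(Z(-80, y(1)) + 2982) = 1/((-158/97 + (4*1)*(-80)) + 2982) = 1/((-158/97 + 4*(-80)) + 2982) = 1/((-158/97 - 320) + 2982) = 1/(-31198/97 + 2982) = 1/(258056/97) = 97/258056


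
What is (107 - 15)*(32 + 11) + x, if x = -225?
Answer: 3731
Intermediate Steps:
(107 - 15)*(32 + 11) + x = (107 - 15)*(32 + 11) - 225 = 92*43 - 225 = 3956 - 225 = 3731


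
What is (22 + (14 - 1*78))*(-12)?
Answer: 504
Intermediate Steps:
(22 + (14 - 1*78))*(-12) = (22 + (14 - 78))*(-12) = (22 - 64)*(-12) = -42*(-12) = 504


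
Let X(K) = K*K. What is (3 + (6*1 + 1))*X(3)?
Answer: 90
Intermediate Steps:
X(K) = K**2
(3 + (6*1 + 1))*X(3) = (3 + (6*1 + 1))*3**2 = (3 + (6 + 1))*9 = (3 + 7)*9 = 10*9 = 90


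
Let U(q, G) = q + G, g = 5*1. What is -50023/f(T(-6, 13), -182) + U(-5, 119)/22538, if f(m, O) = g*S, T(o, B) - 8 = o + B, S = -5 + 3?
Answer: 563709757/112690 ≈ 5002.3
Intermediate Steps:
S = -2
g = 5
T(o, B) = 8 + B + o (T(o, B) = 8 + (o + B) = 8 + (B + o) = 8 + B + o)
U(q, G) = G + q
f(m, O) = -10 (f(m, O) = 5*(-2) = -10)
-50023/f(T(-6, 13), -182) + U(-5, 119)/22538 = -50023/(-10) + (119 - 5)/22538 = -50023*(-⅒) + 114*(1/22538) = 50023/10 + 57/11269 = 563709757/112690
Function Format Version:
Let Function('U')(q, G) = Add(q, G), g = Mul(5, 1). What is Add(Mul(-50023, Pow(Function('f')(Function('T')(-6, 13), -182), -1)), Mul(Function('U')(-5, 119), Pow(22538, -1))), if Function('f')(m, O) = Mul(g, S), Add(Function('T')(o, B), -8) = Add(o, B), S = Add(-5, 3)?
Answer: Rational(563709757, 112690) ≈ 5002.3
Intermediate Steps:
S = -2
g = 5
Function('T')(o, B) = Add(8, B, o) (Function('T')(o, B) = Add(8, Add(o, B)) = Add(8, Add(B, o)) = Add(8, B, o))
Function('U')(q, G) = Add(G, q)
Function('f')(m, O) = -10 (Function('f')(m, O) = Mul(5, -2) = -10)
Add(Mul(-50023, Pow(Function('f')(Function('T')(-6, 13), -182), -1)), Mul(Function('U')(-5, 119), Pow(22538, -1))) = Add(Mul(-50023, Pow(-10, -1)), Mul(Add(119, -5), Pow(22538, -1))) = Add(Mul(-50023, Rational(-1, 10)), Mul(114, Rational(1, 22538))) = Add(Rational(50023, 10), Rational(57, 11269)) = Rational(563709757, 112690)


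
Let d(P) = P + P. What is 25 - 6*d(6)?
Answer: -47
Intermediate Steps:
d(P) = 2*P
25 - 6*d(6) = 25 - 12*6 = 25 - 6*12 = 25 - 72 = -47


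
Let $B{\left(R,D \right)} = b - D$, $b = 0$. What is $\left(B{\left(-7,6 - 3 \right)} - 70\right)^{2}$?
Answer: $5329$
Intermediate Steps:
$B{\left(R,D \right)} = - D$ ($B{\left(R,D \right)} = 0 - D = - D$)
$\left(B{\left(-7,6 - 3 \right)} - 70\right)^{2} = \left(- (6 - 3) - 70\right)^{2} = \left(\left(-1\right) 3 - 70\right)^{2} = \left(-3 - 70\right)^{2} = \left(-73\right)^{2} = 5329$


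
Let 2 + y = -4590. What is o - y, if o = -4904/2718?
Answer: 6238076/1359 ≈ 4590.2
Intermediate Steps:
y = -4592 (y = -2 - 4590 = -4592)
o = -2452/1359 (o = -4904*1/2718 = -2452/1359 ≈ -1.8043)
o - y = -2452/1359 - 1*(-4592) = -2452/1359 + 4592 = 6238076/1359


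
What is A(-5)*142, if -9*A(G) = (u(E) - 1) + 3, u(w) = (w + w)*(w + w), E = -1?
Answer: -284/3 ≈ -94.667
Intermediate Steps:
u(w) = 4*w² (u(w) = (2*w)*(2*w) = 4*w²)
A(G) = -⅔ (A(G) = -((4*(-1)² - 1) + 3)/9 = -((4*1 - 1) + 3)/9 = -((4 - 1) + 3)/9 = -(3 + 3)/9 = -⅑*6 = -⅔)
A(-5)*142 = -⅔*142 = -284/3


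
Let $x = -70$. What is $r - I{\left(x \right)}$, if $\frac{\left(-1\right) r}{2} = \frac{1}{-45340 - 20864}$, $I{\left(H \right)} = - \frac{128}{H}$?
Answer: $- \frac{2118493}{1158570} \approx -1.8285$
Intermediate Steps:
$r = \frac{1}{33102}$ ($r = - \frac{2}{-45340 - 20864} = - \frac{2}{-66204} = \left(-2\right) \left(- \frac{1}{66204}\right) = \frac{1}{33102} \approx 3.021 \cdot 10^{-5}$)
$r - I{\left(x \right)} = \frac{1}{33102} - - \frac{128}{-70} = \frac{1}{33102} - \left(-128\right) \left(- \frac{1}{70}\right) = \frac{1}{33102} - \frac{64}{35} = - \frac{2118493}{1158570}$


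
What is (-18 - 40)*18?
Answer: -1044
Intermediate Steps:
(-18 - 40)*18 = -58*18 = -1044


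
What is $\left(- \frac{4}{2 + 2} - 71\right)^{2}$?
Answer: $5184$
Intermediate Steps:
$\left(- \frac{4}{2 + 2} - 71\right)^{2} = \left(- \frac{4}{4} - 71\right)^{2} = \left(\left(-4\right) \frac{1}{4} - 71\right)^{2} = \left(-1 - 71\right)^{2} = \left(-72\right)^{2} = 5184$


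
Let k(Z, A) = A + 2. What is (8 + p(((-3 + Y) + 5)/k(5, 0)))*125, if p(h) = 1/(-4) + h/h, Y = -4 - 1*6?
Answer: 4375/4 ≈ 1093.8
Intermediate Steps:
k(Z, A) = 2 + A
Y = -10 (Y = -4 - 6 = -10)
p(h) = 3/4 (p(h) = 1*(-1/4) + 1 = -1/4 + 1 = 3/4)
(8 + p(((-3 + Y) + 5)/k(5, 0)))*125 = (8 + 3/4)*125 = (35/4)*125 = 4375/4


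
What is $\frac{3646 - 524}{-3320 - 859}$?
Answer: $- \frac{446}{597} \approx -0.74707$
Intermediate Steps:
$\frac{3646 - 524}{-3320 - 859} = \frac{3122}{-4179} = 3122 \left(- \frac{1}{4179}\right) = - \frac{446}{597}$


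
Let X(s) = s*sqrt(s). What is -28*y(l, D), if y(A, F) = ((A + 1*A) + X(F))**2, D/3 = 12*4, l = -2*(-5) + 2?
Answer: -85946112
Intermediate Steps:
l = 12 (l = 10 + 2 = 12)
X(s) = s**(3/2)
D = 144 (D = 3*(12*4) = 3*48 = 144)
y(A, F) = (F**(3/2) + 2*A)**2 (y(A, F) = ((A + 1*A) + F**(3/2))**2 = ((A + A) + F**(3/2))**2 = (2*A + F**(3/2))**2 = (F**(3/2) + 2*A)**2)
-28*y(l, D) = -28*(144**(3/2) + 2*12)**2 = -28*(1728 + 24)**2 = -28*1752**2 = -28*3069504 = -85946112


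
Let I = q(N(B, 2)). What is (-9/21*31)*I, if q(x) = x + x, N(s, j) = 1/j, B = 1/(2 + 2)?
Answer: -93/7 ≈ -13.286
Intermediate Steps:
B = ¼ (B = 1/4 = ¼ ≈ 0.25000)
q(x) = 2*x
I = 1 (I = 2/2 = 2*(½) = 1)
(-9/21*31)*I = (-9/21*31)*1 = (-9*1/21*31)*1 = -3/7*31*1 = -93/7*1 = -93/7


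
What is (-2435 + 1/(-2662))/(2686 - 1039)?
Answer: -240073/162382 ≈ -1.4784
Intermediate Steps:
(-2435 + 1/(-2662))/(2686 - 1039) = (-2435 - 1/2662)/1647 = -6481971/2662*1/1647 = -240073/162382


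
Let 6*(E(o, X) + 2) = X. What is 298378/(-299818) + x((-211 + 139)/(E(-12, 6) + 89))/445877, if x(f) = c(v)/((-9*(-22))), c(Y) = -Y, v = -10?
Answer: -6585473682002/6617256544107 ≈ -0.99520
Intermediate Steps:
E(o, X) = -2 + X/6
x(f) = 5/99 (x(f) = (-1*(-10))/((-9*(-22))) = 10/198 = 10*(1/198) = 5/99)
298378/(-299818) + x((-211 + 139)/(E(-12, 6) + 89))/445877 = 298378/(-299818) + (5/99)/445877 = 298378*(-1/299818) + (5/99)*(1/445877) = -149189/149909 + 5/44141823 = -6585473682002/6617256544107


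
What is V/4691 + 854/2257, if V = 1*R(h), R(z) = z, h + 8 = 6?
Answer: 65600/173567 ≈ 0.37795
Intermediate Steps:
h = -2 (h = -8 + 6 = -2)
V = -2 (V = 1*(-2) = -2)
V/4691 + 854/2257 = -2/4691 + 854/2257 = -2*1/4691 + 854*(1/2257) = -2/4691 + 14/37 = 65600/173567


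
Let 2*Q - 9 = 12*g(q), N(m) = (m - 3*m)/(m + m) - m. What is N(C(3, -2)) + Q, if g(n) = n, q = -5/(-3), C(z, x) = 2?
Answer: 23/2 ≈ 11.500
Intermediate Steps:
q = 5/3 (q = -5*(-1/3) = 5/3 ≈ 1.6667)
N(m) = -1 - m (N(m) = (-2*m)/((2*m)) - m = (-2*m)*(1/(2*m)) - m = -1 - m)
Q = 29/2 (Q = 9/2 + (12*(5/3))/2 = 9/2 + (1/2)*20 = 9/2 + 10 = 29/2 ≈ 14.500)
N(C(3, -2)) + Q = (-1 - 1*2) + 29/2 = (-1 - 2) + 29/2 = -3 + 29/2 = 23/2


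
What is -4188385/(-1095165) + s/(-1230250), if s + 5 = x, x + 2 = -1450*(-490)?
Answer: 124990102283/38495049750 ≈ 3.2469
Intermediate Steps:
x = 710498 (x = -2 - 1450*(-490) = -2 + 710500 = 710498)
s = 710493 (s = -5 + 710498 = 710493)
-4188385/(-1095165) + s/(-1230250) = -4188385/(-1095165) + 710493/(-1230250) = -4188385*(-1/1095165) + 710493*(-1/1230250) = 837677/219033 - 101499/175750 = 124990102283/38495049750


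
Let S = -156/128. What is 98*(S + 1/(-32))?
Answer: -245/2 ≈ -122.50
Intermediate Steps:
S = -39/32 (S = -156*1/128 = -39/32 ≈ -1.2188)
98*(S + 1/(-32)) = 98*(-39/32 + 1/(-32)) = 98*(-39/32 - 1/32) = 98*(-5/4) = -245/2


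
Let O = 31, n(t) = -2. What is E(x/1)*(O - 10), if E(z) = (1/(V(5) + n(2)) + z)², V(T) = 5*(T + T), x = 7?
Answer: 794983/768 ≈ 1035.1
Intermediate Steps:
V(T) = 10*T (V(T) = 5*(2*T) = 10*T)
E(z) = (1/48 + z)² (E(z) = (1/(10*5 - 2) + z)² = (1/(50 - 2) + z)² = (1/48 + z)²)
E(x/1)*(O - 10) = ((1 + 48*(7/1))²/2304)*(31 - 10) = ((1 + 48*(7*1))²/2304)*21 = ((1 + 48*7)²/2304)*21 = ((1 + 336)²/2304)*21 = ((1/2304)*337²)*21 = ((1/2304)*113569)*21 = (113569/2304)*21 = 794983/768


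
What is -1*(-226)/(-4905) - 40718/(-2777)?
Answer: 199094188/13621185 ≈ 14.617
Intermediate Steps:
-1*(-226)/(-4905) - 40718/(-2777) = 226*(-1/4905) - 40718*(-1/2777) = -226/4905 + 40718/2777 = 199094188/13621185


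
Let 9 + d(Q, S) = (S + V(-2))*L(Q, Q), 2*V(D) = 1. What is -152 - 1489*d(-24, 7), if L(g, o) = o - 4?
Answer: 325939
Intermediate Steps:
V(D) = ½ (V(D) = (½)*1 = ½)
L(g, o) = -4 + o
d(Q, S) = -9 + (½ + S)*(-4 + Q) (d(Q, S) = -9 + (S + ½)*(-4 + Q) = -9 + (½ + S)*(-4 + Q))
-152 - 1489*d(-24, 7) = -152 - 1489*(-11 + (½)*(-24) + 7*(-4 - 24)) = -152 - 1489*(-11 - 12 + 7*(-28)) = -152 - 1489*(-11 - 12 - 196) = -152 - 1489*(-219) = -152 + 326091 = 325939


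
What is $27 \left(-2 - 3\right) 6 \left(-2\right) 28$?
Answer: $45360$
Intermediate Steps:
$27 \left(-2 - 3\right) 6 \left(-2\right) 28 = 27 \left(\left(-5\right) \left(-12\right)\right) 28 = 27 \cdot 60 \cdot 28 = 1620 \cdot 28 = 45360$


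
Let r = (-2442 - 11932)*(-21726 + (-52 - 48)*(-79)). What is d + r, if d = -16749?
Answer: 198718175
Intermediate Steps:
r = 198734924 (r = -14374*(-21726 - 100*(-79)) = -14374*(-21726 + 7900) = -14374*(-13826) = 198734924)
d + r = -16749 + 198734924 = 198718175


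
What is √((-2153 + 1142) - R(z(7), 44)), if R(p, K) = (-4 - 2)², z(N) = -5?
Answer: I*√1047 ≈ 32.357*I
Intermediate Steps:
R(p, K) = 36 (R(p, K) = (-6)² = 36)
√((-2153 + 1142) - R(z(7), 44)) = √((-2153 + 1142) - 1*36) = √(-1011 - 36) = √(-1047) = I*√1047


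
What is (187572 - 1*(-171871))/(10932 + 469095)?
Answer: 359443/480027 ≈ 0.74880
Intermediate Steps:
(187572 - 1*(-171871))/(10932 + 469095) = (187572 + 171871)/480027 = 359443*(1/480027) = 359443/480027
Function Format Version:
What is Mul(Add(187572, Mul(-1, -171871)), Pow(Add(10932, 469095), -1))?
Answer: Rational(359443, 480027) ≈ 0.74880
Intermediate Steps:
Mul(Add(187572, Mul(-1, -171871)), Pow(Add(10932, 469095), -1)) = Mul(Add(187572, 171871), Pow(480027, -1)) = Mul(359443, Rational(1, 480027)) = Rational(359443, 480027)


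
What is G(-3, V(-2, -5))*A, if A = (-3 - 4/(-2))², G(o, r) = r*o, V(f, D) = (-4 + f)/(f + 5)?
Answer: 6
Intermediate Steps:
V(f, D) = (-4 + f)/(5 + f)
G(o, r) = o*r
A = 1 (A = (-3 - 4*(-½))² = (-3 + 2)² = (-1)² = 1)
G(-3, V(-2, -5))*A = -3*(-4 - 2)/(5 - 2)*1 = -3*(-6)/3*1 = -(-6)*1 = -3*(-2)*1 = 6*1 = 6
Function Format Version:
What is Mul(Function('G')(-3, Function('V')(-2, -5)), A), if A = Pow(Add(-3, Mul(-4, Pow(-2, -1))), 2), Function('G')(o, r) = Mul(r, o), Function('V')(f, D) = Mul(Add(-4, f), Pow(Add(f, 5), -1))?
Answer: 6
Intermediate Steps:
Function('V')(f, D) = Mul(Pow(Add(5, f), -1), Add(-4, f)) (Function('V')(f, D) = Mul(Add(-4, f), Pow(Add(5, f), -1)) = Mul(Pow(Add(5, f), -1), Add(-4, f)))
Function('G')(o, r) = Mul(o, r)
A = 1 (A = Pow(Add(-3, Mul(-4, Rational(-1, 2))), 2) = Pow(Add(-3, 2), 2) = Pow(-1, 2) = 1)
Mul(Function('G')(-3, Function('V')(-2, -5)), A) = Mul(Mul(-3, Mul(Pow(Add(5, -2), -1), Add(-4, -2))), 1) = Mul(Mul(-3, Mul(Pow(3, -1), -6)), 1) = Mul(Mul(-3, Mul(Rational(1, 3), -6)), 1) = Mul(Mul(-3, -2), 1) = Mul(6, 1) = 6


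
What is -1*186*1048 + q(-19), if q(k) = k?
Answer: -194947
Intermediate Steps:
-1*186*1048 + q(-19) = -1*186*1048 - 19 = -186*1048 - 19 = -194928 - 19 = -194947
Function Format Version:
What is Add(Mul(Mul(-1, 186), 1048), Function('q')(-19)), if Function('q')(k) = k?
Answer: -194947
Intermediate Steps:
Add(Mul(Mul(-1, 186), 1048), Function('q')(-19)) = Add(Mul(Mul(-1, 186), 1048), -19) = Add(Mul(-186, 1048), -19) = Add(-194928, -19) = -194947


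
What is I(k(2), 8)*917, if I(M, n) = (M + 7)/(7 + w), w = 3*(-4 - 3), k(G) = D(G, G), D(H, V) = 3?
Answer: -655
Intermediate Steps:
k(G) = 3
w = -21 (w = 3*(-7) = -21)
I(M, n) = -½ - M/14 (I(M, n) = (M + 7)/(7 - 21) = (7 + M)/(-14) = (7 + M)*(-1/14) = -½ - M/14)
I(k(2), 8)*917 = (-½ - 1/14*3)*917 = (-½ - 3/14)*917 = -5/7*917 = -655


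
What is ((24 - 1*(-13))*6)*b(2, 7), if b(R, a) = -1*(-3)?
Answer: 666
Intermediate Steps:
b(R, a) = 3
((24 - 1*(-13))*6)*b(2, 7) = ((24 - 1*(-13))*6)*3 = ((24 + 13)*6)*3 = (37*6)*3 = 222*3 = 666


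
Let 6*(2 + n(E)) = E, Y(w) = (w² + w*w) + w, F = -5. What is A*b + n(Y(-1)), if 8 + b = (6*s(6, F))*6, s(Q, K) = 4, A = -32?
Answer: -26123/6 ≈ -4353.8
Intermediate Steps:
Y(w) = w + 2*w² (Y(w) = (w² + w²) + w = 2*w² + w = w + 2*w²)
n(E) = -2 + E/6
b = 136 (b = -8 + (6*4)*6 = -8 + 24*6 = -8 + 144 = 136)
A*b + n(Y(-1)) = -32*136 + (-2 + (-(1 + 2*(-1)))/6) = -4352 + (-2 + (-(1 - 2))/6) = -4352 + (-2 + (-1*(-1))/6) = -4352 + (-2 + (⅙)*1) = -4352 + (-2 + ⅙) = -4352 - 11/6 = -26123/6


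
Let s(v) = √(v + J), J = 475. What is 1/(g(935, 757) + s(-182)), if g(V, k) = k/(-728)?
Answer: 551096/154712263 + 529984*√293/154712263 ≈ 0.062199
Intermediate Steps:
g(V, k) = -k/728 (g(V, k) = k*(-1/728) = -k/728)
s(v) = √(475 + v) (s(v) = √(v + 475) = √(475 + v))
1/(g(935, 757) + s(-182)) = 1/(-1/728*757 + √(475 - 182)) = 1/(-757/728 + √293)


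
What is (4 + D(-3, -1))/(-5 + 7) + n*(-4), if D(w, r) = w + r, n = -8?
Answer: 32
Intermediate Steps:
D(w, r) = r + w
(4 + D(-3, -1))/(-5 + 7) + n*(-4) = (4 + (-1 - 3))/(-5 + 7) - 8*(-4) = (4 - 4)/2 + 32 = 0*(½) + 32 = 0 + 32 = 32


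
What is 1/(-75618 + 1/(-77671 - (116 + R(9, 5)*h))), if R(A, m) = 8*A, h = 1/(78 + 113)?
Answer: -14857389/1123486041593 ≈ -1.3224e-5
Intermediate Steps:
h = 1/191 ≈ 0.0052356
1/(-75618 + 1/(-77671 - (116 + R(9, 5)*h))) = 1/(-75618 + 1/(-77671 - (116 + (8*9)*(1/191)))) = 1/(-75618 + 1/(-77671 - (116 + 72*(1/191)))) = 1/(-75618 + 1/(-77671 - (116 + 72/191))) = 1/(-75618 + 1/(-77671 - 1*22228/191)) = 1/(-75618 + 1/(-77671 - 22228/191)) = 1/(-75618 + 1/(-14857389/191)) = 1/(-75618 - 191/14857389) = 1/(-1123486041593/14857389) = -14857389/1123486041593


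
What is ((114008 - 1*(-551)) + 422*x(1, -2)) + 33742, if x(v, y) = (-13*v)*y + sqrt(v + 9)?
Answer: 159273 + 422*sqrt(10) ≈ 1.6061e+5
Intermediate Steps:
x(v, y) = sqrt(9 + v) - 13*v*y (x(v, y) = -13*v*y + sqrt(9 + v) = sqrt(9 + v) - 13*v*y)
((114008 - 1*(-551)) + 422*x(1, -2)) + 33742 = ((114008 - 1*(-551)) + 422*(sqrt(9 + 1) - 13*1*(-2))) + 33742 = ((114008 + 551) + 422*(sqrt(10) + 26)) + 33742 = (114559 + 422*(26 + sqrt(10))) + 33742 = (114559 + (10972 + 422*sqrt(10))) + 33742 = (125531 + 422*sqrt(10)) + 33742 = 159273 + 422*sqrt(10)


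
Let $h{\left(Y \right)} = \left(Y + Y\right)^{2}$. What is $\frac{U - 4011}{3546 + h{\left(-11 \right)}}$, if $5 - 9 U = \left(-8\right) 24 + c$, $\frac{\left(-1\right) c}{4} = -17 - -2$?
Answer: $- \frac{17981}{18135} \approx -0.99151$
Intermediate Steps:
$h{\left(Y \right)} = 4 Y^{2}$ ($h{\left(Y \right)} = \left(2 Y\right)^{2} = 4 Y^{2}$)
$c = 60$ ($c = - 4 \left(-17 - -2\right) = - 4 \left(-17 + 2\right) = \left(-4\right) \left(-15\right) = 60$)
$U = \frac{137}{9}$ ($U = \frac{5}{9} - \frac{\left(-8\right) 24 + 60}{9} = \frac{5}{9} - \frac{-192 + 60}{9} = \frac{5}{9} - - \frac{44}{3} = \frac{5}{9} + \frac{44}{3} = \frac{137}{9} \approx 15.222$)
$\frac{U - 4011}{3546 + h{\left(-11 \right)}} = \frac{\frac{137}{9} - 4011}{3546 + 4 \left(-11\right)^{2}} = - \frac{35962}{9 \left(3546 + 4 \cdot 121\right)} = - \frac{35962}{9 \left(3546 + 484\right)} = - \frac{35962}{9 \cdot 4030} = \left(- \frac{35962}{9}\right) \frac{1}{4030} = - \frac{17981}{18135}$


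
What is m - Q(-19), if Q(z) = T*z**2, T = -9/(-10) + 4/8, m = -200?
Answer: -3527/5 ≈ -705.40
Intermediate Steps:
T = 7/5 (T = -9*(-1/10) + 4*(1/8) = 9/10 + 1/2 = 7/5 ≈ 1.4000)
Q(z) = 7*z**2/5
m - Q(-19) = -200 - 7*(-19)**2/5 = -200 - 7*361/5 = -200 - 1*2527/5 = -200 - 2527/5 = -3527/5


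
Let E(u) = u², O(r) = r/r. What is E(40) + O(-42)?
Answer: 1601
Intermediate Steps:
O(r) = 1
E(40) + O(-42) = 40² + 1 = 1600 + 1 = 1601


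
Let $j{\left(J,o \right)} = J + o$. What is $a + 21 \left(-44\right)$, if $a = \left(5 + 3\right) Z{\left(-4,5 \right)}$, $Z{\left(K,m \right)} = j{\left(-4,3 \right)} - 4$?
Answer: $-964$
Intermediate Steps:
$Z{\left(K,m \right)} = -5$ ($Z{\left(K,m \right)} = \left(-4 + 3\right) - 4 = -1 - 4 = -5$)
$a = -40$ ($a = \left(5 + 3\right) \left(-5\right) = 8 \left(-5\right) = -40$)
$a + 21 \left(-44\right) = -40 + 21 \left(-44\right) = -40 - 924 = -964$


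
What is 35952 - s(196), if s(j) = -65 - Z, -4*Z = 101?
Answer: 143967/4 ≈ 35992.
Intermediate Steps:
Z = -101/4 (Z = -1/4*101 = -101/4 ≈ -25.250)
s(j) = -159/4 (s(j) = -65 - 1*(-101/4) = -65 + 101/4 = -159/4)
35952 - s(196) = 35952 - 1*(-159/4) = 35952 + 159/4 = 143967/4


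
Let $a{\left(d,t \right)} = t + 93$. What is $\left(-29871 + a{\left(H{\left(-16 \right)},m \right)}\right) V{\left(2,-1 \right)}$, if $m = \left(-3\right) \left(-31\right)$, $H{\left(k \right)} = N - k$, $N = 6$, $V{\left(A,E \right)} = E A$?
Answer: $59370$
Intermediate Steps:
$V{\left(A,E \right)} = A E$
$H{\left(k \right)} = 6 - k$
$m = 93$
$a{\left(d,t \right)} = 93 + t$
$\left(-29871 + a{\left(H{\left(-16 \right)},m \right)}\right) V{\left(2,-1 \right)} = \left(-29871 + \left(93 + 93\right)\right) 2 \left(-1\right) = \left(-29871 + 186\right) \left(-2\right) = \left(-29685\right) \left(-2\right) = 59370$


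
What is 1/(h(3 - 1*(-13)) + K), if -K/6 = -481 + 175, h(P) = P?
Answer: 1/1852 ≈ 0.00053996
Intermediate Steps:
K = 1836 (K = -6*(-481 + 175) = -6*(-306) = 1836)
1/(h(3 - 1*(-13)) + K) = 1/((3 - 1*(-13)) + 1836) = 1/((3 + 13) + 1836) = 1/(16 + 1836) = 1/1852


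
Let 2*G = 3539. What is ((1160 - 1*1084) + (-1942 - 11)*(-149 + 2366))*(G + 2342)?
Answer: -35603328675/2 ≈ -1.7802e+10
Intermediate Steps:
G = 3539/2 (G = (1/2)*3539 = 3539/2 ≈ 1769.5)
((1160 - 1*1084) + (-1942 - 11)*(-149 + 2366))*(G + 2342) = ((1160 - 1*1084) + (-1942 - 11)*(-149 + 2366))*(3539/2 + 2342) = ((1160 - 1084) - 1953*2217)*(8223/2) = (76 - 4329801)*(8223/2) = -4329725*8223/2 = -35603328675/2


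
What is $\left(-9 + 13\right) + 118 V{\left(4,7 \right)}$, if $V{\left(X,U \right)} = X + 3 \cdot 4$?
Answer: $1892$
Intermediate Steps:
$V{\left(X,U \right)} = 12 + X$ ($V{\left(X,U \right)} = X + 12 = 12 + X$)
$\left(-9 + 13\right) + 118 V{\left(4,7 \right)} = \left(-9 + 13\right) + 118 \left(12 + 4\right) = 4 + 118 \cdot 16 = 4 + 1888 = 1892$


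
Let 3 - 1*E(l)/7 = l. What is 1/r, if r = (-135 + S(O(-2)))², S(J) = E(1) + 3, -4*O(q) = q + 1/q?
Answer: 1/13924 ≈ 7.1818e-5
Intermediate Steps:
E(l) = 21 - 7*l
O(q) = -q/4 - 1/(4*q) (O(q) = -(q + 1/q)/4 = -q/4 - 1/(4*q))
S(J) = 17 (S(J) = (21 - 7*1) + 3 = (21 - 7) + 3 = 14 + 3 = 17)
r = 13924 (r = (-135 + 17)² = (-118)² = 13924)
1/r = 1/13924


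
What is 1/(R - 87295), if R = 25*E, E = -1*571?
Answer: -1/101570 ≈ -9.8454e-6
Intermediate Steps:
E = -571
R = -14275 (R = 25*(-571) = -14275)
1/(R - 87295) = 1/(-14275 - 87295) = 1/(-101570) = -1/101570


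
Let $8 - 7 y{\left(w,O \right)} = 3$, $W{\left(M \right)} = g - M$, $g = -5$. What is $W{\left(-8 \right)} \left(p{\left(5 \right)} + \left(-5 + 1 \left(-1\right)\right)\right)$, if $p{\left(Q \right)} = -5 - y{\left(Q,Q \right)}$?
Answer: $- \frac{246}{7} \approx -35.143$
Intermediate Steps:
$W{\left(M \right)} = -5 - M$
$y{\left(w,O \right)} = \frac{5}{7}$ ($y{\left(w,O \right)} = \frac{8}{7} - \frac{3}{7} = \frac{5}{7}$)
$p{\left(Q \right)} = - \frac{40}{7}$ ($p{\left(Q \right)} = -5 - \frac{5}{7} = - \frac{40}{7}$)
$W{\left(-8 \right)} \left(p{\left(5 \right)} + \left(-5 + 1 \left(-1\right)\right)\right) = \left(-5 - -8\right) \left(- \frac{40}{7} + \left(-5 + 1 \left(-1\right)\right)\right) = \left(-5 + 8\right) \left(- \frac{40}{7} - 6\right) = 3 \left(- \frac{40}{7} - 6\right) = 3 \left(- \frac{82}{7}\right) = - \frac{246}{7}$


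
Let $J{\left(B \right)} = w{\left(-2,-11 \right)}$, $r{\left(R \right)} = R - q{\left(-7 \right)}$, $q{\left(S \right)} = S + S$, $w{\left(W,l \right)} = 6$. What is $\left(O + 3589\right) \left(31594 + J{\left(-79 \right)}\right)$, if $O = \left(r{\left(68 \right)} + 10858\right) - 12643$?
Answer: $59597600$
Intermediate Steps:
$q{\left(S \right)} = 2 S$
$r{\left(R \right)} = 14 + R$ ($r{\left(R \right)} = R - 2 \left(-7\right) = R - -14 = R + 14 = 14 + R$)
$J{\left(B \right)} = 6$
$O = -1703$ ($O = \left(\left(14 + 68\right) + 10858\right) - 12643 = \left(82 + 10858\right) - 12643 = 10940 - 12643 = -1703$)
$\left(O + 3589\right) \left(31594 + J{\left(-79 \right)}\right) = \left(-1703 + 3589\right) \left(31594 + 6\right) = 1886 \cdot 31600 = 59597600$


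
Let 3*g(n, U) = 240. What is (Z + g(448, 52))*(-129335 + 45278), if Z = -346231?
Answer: 29096414607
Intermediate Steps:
g(n, U) = 80 (g(n, U) = (⅓)*240 = 80)
(Z + g(448, 52))*(-129335 + 45278) = (-346231 + 80)*(-129335 + 45278) = -346151*(-84057) = 29096414607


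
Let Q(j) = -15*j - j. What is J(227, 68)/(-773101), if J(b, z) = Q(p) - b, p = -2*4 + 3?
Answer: 21/110443 ≈ 0.00019014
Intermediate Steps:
p = -5 (p = -8 + 3 = -5)
Q(j) = -16*j
J(b, z) = 80 - b (J(b, z) = -16*(-5) - b = 80 - b)
J(227, 68)/(-773101) = (80 - 1*227)/(-773101) = (80 - 227)*(-1/773101) = -147*(-1/773101) = 21/110443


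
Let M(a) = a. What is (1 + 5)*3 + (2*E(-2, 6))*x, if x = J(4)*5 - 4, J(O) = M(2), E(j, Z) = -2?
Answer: -6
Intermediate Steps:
J(O) = 2
x = 6 (x = 2*5 - 4 = 10 - 4 = 6)
(1 + 5)*3 + (2*E(-2, 6))*x = (1 + 5)*3 + (2*(-2))*6 = 6*3 - 4*6 = 18 - 24 = -6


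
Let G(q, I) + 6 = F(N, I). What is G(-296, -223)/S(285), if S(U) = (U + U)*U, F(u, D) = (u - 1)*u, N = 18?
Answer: 2/1083 ≈ 0.0018467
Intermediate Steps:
F(u, D) = u*(-1 + u) (F(u, D) = (-1 + u)*u = u*(-1 + u))
S(U) = 2*U² (S(U) = (2*U)*U = 2*U²)
G(q, I) = 300 (G(q, I) = -6 + 18*(-1 + 18) = -6 + 18*17 = -6 + 306 = 300)
G(-296, -223)/S(285) = 300/((2*285²)) = 300/((2*81225)) = 300/162450 = 300*(1/162450) = 2/1083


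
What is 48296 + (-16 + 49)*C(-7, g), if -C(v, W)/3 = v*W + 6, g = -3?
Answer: 45623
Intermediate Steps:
C(v, W) = -18 - 3*W*v (C(v, W) = -3*(v*W + 6) = -3*(W*v + 6) = -3*(6 + W*v) = -18 - 3*W*v)
48296 + (-16 + 49)*C(-7, g) = 48296 + (-16 + 49)*(-18 - 3*(-3)*(-7)) = 48296 + 33*(-18 - 63) = 48296 + 33*(-81) = 48296 - 2673 = 45623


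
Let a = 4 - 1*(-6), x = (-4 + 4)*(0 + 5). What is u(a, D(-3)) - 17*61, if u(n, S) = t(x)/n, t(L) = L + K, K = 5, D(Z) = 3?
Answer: -2073/2 ≈ -1036.5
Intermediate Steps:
x = 0 (x = 0*5 = 0)
a = 10 (a = 4 + 6 = 10)
t(L) = 5 + L (t(L) = L + 5 = 5 + L)
u(n, S) = 5/n (u(n, S) = (5 + 0)/n = 5/n)
u(a, D(-3)) - 17*61 = 5/10 - 17*61 = 5*(⅒) - 1037 = ½ - 1037 = -2073/2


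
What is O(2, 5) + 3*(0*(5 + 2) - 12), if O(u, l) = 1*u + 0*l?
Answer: -34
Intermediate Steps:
O(u, l) = u (O(u, l) = u + 0 = u)
O(2, 5) + 3*(0*(5 + 2) - 12) = 2 + 3*(0*(5 + 2) - 12) = 2 + 3*(0*7 - 12) = 2 + 3*(0 - 12) = 2 + 3*(-12) = 2 - 36 = -34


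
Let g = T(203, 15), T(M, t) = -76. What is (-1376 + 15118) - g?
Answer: 13818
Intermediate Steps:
g = -76
(-1376 + 15118) - g = (-1376 + 15118) - 1*(-76) = 13742 + 76 = 13818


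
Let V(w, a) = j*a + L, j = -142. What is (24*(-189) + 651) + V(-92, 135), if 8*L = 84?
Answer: -46089/2 ≈ -23045.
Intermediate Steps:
L = 21/2 (L = (⅛)*84 = 21/2 ≈ 10.500)
V(w, a) = 21/2 - 142*a (V(w, a) = -142*a + 21/2 = 21/2 - 142*a)
(24*(-189) + 651) + V(-92, 135) = (24*(-189) + 651) + (21/2 - 142*135) = (-4536 + 651) + (21/2 - 19170) = -3885 - 38319/2 = -46089/2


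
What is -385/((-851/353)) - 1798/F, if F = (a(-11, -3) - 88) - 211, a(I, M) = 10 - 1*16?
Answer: 42981123/259555 ≈ 165.60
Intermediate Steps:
a(I, M) = -6 (a(I, M) = 10 - 16 = -6)
F = -305 (F = (-6 - 88) - 211 = -94 - 211 = -305)
-385/((-851/353)) - 1798/F = -385/((-851/353)) - 1798/(-305) = -385/((-851*1/353)) - 1798*(-1/305) = -385/(-851/353) + 1798/305 = -385*(-353/851) + 1798/305 = 135905/851 + 1798/305 = 42981123/259555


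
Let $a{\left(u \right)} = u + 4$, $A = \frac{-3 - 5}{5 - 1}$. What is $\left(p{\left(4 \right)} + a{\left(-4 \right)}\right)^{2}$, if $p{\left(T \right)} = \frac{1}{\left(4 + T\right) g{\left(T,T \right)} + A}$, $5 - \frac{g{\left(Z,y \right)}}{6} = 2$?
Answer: $\frac{1}{20164} \approx 4.9593 \cdot 10^{-5}$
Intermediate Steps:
$g{\left(Z,y \right)} = 18$ ($g{\left(Z,y \right)} = 30 - 12 = 18$)
$A = -2$ ($A = - \frac{8}{4} = \left(-8\right) \frac{1}{4} = -2$)
$a{\left(u \right)} = 4 + u$
$p{\left(T \right)} = \frac{1}{70 + 18 T}$ ($p{\left(T \right)} = \frac{1}{\left(4 + T\right) 18 - 2} = \frac{1}{\left(72 + 18 T\right) - 2} = \frac{1}{70 + 18 T}$)
$\left(p{\left(4 \right)} + a{\left(-4 \right)}\right)^{2} = \left(\frac{1}{2 \left(35 + 9 \cdot 4\right)} + \left(4 - 4\right)\right)^{2} = \left(\frac{1}{2 \left(35 + 36\right)} + 0\right)^{2} = \left(\frac{1}{2 \cdot 71} + 0\right)^{2} = \left(\frac{1}{2} \cdot \frac{1}{71} + 0\right)^{2} = \left(\frac{1}{142} + 0\right)^{2} = \left(\frac{1}{142}\right)^{2} = \frac{1}{20164}$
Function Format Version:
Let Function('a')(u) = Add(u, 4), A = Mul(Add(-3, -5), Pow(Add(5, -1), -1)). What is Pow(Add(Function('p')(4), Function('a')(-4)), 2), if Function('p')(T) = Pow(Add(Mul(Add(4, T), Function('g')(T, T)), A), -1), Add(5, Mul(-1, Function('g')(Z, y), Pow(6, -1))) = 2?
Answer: Rational(1, 20164) ≈ 4.9593e-5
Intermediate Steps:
Function('g')(Z, y) = 18 (Function('g')(Z, y) = Add(30, Mul(-6, 2)) = Add(30, -12) = 18)
A = -2 (A = Mul(-8, Pow(4, -1)) = Mul(-8, Rational(1, 4)) = -2)
Function('a')(u) = Add(4, u)
Function('p')(T) = Pow(Add(70, Mul(18, T)), -1) (Function('p')(T) = Pow(Add(Mul(Add(4, T), 18), -2), -1) = Pow(Add(Add(72, Mul(18, T)), -2), -1) = Pow(Add(70, Mul(18, T)), -1))
Pow(Add(Function('p')(4), Function('a')(-4)), 2) = Pow(Add(Mul(Rational(1, 2), Pow(Add(35, Mul(9, 4)), -1)), Add(4, -4)), 2) = Pow(Add(Mul(Rational(1, 2), Pow(Add(35, 36), -1)), 0), 2) = Pow(Add(Mul(Rational(1, 2), Pow(71, -1)), 0), 2) = Pow(Add(Mul(Rational(1, 2), Rational(1, 71)), 0), 2) = Pow(Add(Rational(1, 142), 0), 2) = Pow(Rational(1, 142), 2) = Rational(1, 20164)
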